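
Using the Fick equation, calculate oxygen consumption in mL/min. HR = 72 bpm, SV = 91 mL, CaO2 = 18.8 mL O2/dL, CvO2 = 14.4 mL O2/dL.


CO = HR*SV = 72*91/1000 = 6.552 L/min
a-v O2 diff = 18.8 - 14.4 = 4.4 mL/dL
VO2 = CO * (CaO2-CvO2) * 10 dL/L
VO2 = 6.552 * 4.4 * 10
VO2 = 288.3 mL/min


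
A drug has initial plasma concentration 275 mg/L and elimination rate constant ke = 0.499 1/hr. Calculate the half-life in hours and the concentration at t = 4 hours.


t_half = ln(2) / ke = 0.693147 / 0.499 = 1.389 hr
C(t) = C0 * exp(-ke*t) = 275 * exp(-0.499*4)
C(4) = 37.37 mg/L


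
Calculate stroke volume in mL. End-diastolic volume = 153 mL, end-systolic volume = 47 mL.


SV = EDV - ESV
SV = 153 - 47
SV = 106 mL


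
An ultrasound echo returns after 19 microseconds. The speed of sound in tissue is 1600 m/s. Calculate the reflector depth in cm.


depth = c * t / 2
t = 19 us = 1.9000e-05 s
depth = 1600 * 1.9000e-05 / 2
depth = 0.0152 m = 1.52 cm


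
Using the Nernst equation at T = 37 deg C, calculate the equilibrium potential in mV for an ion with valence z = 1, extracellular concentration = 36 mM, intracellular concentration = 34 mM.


E = (RT/(zF)) * ln(C_out/C_in)
T = 37 + 273.15 = 310.15 K
E = (8.314 * 310.15 / (1 * 96485)) * ln(36/34)
E = 1.528 mV


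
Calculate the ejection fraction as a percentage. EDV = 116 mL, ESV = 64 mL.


SV = EDV - ESV = 116 - 64 = 52 mL
EF = SV/EDV * 100 = 52/116 * 100
EF = 44.83%


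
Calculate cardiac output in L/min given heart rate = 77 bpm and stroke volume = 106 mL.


CO = HR * SV
CO = 77 * 106 / 1000
CO = 8.162 L/min


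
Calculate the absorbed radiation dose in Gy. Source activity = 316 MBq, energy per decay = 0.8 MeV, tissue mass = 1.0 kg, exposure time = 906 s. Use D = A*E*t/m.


A = 316 MBq = 3.1600e+08 Bq
E = 0.8 MeV = 1.2816e-13 J
D = A*E*t/m = 3.1600e+08*1.2816e-13*906/1.0
D = 0.03669 Gy


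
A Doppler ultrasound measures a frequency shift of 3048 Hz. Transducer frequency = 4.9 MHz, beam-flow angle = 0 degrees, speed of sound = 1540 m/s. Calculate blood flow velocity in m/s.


v = fd * c / (2 * f0 * cos(theta))
v = 3048 * 1540 / (2 * 4.9000e+06 * cos(0))
v = 0.479 m/s


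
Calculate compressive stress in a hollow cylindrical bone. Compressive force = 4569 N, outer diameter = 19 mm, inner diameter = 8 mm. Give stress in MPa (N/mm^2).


A = pi*(r_o^2 - r_i^2)
r_o = 9.5 mm, r_i = 4 mm
A = 233.263 mm^2
sigma = F/A = 4569 / 233.263
sigma = 19.59 MPa


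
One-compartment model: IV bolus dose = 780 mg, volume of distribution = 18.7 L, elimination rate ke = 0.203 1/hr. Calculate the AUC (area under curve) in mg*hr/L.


C0 = Dose/Vd = 780/18.7 = 41.7112 mg/L
AUC = C0/ke = 41.7112/0.203
AUC = 205.5 mg*hr/L


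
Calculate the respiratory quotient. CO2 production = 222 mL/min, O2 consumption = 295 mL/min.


RQ = VCO2 / VO2
RQ = 222 / 295
RQ = 0.7525


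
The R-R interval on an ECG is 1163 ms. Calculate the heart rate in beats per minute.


HR = 60 / RR_interval(s)
RR = 1163 ms = 1.163 s
HR = 60 / 1.163 = 51.59 bpm


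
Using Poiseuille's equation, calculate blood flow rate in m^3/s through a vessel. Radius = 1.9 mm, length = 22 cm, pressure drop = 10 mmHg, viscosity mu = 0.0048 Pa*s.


Q = pi*r^4*dP / (8*mu*L)
r = 0.0019 m, L = 0.22 m
dP = 10 mmHg = 1333.22 Pa
Q = 6.4612e-06 m^3/s


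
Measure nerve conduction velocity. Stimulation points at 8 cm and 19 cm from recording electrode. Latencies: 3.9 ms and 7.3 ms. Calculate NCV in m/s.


Distance = (19 - 8) / 100 = 0.11 m
dt = (7.3 - 3.9) / 1000 = 0.0034 s
NCV = dist / dt = 32.35 m/s


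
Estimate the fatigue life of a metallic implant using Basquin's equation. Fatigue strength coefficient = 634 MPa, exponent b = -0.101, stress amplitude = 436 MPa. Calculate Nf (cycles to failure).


sigma_a = sigma_f' * (2Nf)^b
2Nf = (sigma_a/sigma_f')^(1/b)
2Nf = (436/634)^(1/-0.101)
2Nf = 40.731312
Nf = 20.37


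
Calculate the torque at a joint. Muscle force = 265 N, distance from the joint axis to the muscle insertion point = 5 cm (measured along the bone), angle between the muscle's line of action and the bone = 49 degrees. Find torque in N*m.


Torque = F * d * sin(theta)   (moment arm = d*sin(theta))
d = 5 cm = 0.05 m
Torque = 265 * 0.05 * sin(49)
Torque = 10 N*m


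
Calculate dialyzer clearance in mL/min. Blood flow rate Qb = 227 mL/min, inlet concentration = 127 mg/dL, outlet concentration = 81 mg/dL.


K = Qb * (Cb_in - Cb_out) / Cb_in
K = 227 * (127 - 81) / 127
K = 82.22 mL/min


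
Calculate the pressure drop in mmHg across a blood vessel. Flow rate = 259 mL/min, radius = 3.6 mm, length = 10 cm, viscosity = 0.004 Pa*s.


dP = 8*mu*L*Q / (pi*r^4)
Q = 259 mL/min = 4.31667e-06 m^3/s
dP = 26.1781 Pa = 26.1781 / 133.322 mmHg = 0.1964 mmHg


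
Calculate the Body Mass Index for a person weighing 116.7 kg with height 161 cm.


BMI = weight / height^2
height = 161 cm = 1.61 m
BMI = 116.7 / 1.61^2
BMI = 45.02 kg/m^2


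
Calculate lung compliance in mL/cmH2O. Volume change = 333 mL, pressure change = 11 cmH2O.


C = dV / dP
C = 333 / 11
C = 30.27 mL/cmH2O


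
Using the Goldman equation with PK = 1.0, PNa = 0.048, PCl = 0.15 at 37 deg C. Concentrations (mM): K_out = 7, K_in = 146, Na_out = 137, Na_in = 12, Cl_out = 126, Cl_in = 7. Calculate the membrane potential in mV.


Vm = (RT/F)*ln((PK*Ko + PNa*Nao + PCl*Cli)/(PK*Ki + PNa*Nai + PCl*Clo))
Numer = 14.626, Denom = 165.476
Vm = -64.84 mV


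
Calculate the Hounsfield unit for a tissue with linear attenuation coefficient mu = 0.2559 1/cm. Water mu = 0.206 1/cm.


HU = ((mu_tissue - mu_water) / mu_water) * 1000
HU = ((0.2559 - 0.206) / 0.206) * 1000
HU = 242.2


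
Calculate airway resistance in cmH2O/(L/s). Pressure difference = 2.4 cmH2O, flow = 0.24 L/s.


R = dP / flow
R = 2.4 / 0.24
R = 10 cmH2O/(L/s)


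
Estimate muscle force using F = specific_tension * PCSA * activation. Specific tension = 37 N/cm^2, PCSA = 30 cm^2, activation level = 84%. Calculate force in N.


F = sigma * PCSA * activation
F = 37 * 30 * 0.84
F = 932.4 N


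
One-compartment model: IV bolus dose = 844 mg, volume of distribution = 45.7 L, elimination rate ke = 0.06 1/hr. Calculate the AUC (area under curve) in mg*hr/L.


C0 = Dose/Vd = 844/45.7 = 18.4683 mg/L
AUC = C0/ke = 18.4683/0.06
AUC = 307.8 mg*hr/L


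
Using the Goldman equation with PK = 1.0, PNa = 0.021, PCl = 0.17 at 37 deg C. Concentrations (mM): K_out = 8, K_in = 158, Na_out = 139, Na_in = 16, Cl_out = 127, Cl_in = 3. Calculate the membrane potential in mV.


Vm = (RT/F)*ln((PK*Ko + PNa*Nao + PCl*Cli)/(PK*Ki + PNa*Nai + PCl*Clo))
Numer = 11.429, Denom = 179.926
Vm = -73.67 mV


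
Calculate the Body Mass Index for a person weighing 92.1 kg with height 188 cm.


BMI = weight / height^2
height = 188 cm = 1.88 m
BMI = 92.1 / 1.88^2
BMI = 26.06 kg/m^2


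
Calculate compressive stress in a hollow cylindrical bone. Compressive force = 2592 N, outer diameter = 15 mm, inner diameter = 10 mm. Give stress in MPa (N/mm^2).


A = pi*(r_o^2 - r_i^2)
r_o = 7.5 mm, r_i = 5 mm
A = 98.1748 mm^2
sigma = F/A = 2592 / 98.1748
sigma = 26.4 MPa


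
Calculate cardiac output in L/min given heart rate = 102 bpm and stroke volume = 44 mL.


CO = HR * SV
CO = 102 * 44 / 1000
CO = 4.488 L/min


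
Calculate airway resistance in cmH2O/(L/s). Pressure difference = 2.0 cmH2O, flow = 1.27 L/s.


R = dP / flow
R = 2.0 / 1.27
R = 1.575 cmH2O/(L/s)


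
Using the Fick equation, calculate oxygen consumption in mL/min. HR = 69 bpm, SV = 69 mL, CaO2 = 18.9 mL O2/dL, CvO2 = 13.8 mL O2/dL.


CO = HR*SV = 69*69/1000 = 4.761 L/min
a-v O2 diff = 18.9 - 13.8 = 5.1 mL/dL
VO2 = CO * (CaO2-CvO2) * 10 dL/L
VO2 = 4.761 * 5.1 * 10
VO2 = 242.8 mL/min


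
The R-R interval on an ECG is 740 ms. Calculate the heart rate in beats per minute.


HR = 60 / RR_interval(s)
RR = 740 ms = 0.74 s
HR = 60 / 0.74 = 81.08 bpm


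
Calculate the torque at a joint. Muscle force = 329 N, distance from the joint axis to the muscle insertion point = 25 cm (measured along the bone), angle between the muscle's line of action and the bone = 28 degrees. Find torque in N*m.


Torque = F * d * sin(theta)   (moment arm = d*sin(theta))
d = 25 cm = 0.25 m
Torque = 329 * 0.25 * sin(28)
Torque = 38.61 N*m


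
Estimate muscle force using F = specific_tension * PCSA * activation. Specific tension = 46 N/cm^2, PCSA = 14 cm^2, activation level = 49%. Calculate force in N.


F = sigma * PCSA * activation
F = 46 * 14 * 0.49
F = 315.6 N


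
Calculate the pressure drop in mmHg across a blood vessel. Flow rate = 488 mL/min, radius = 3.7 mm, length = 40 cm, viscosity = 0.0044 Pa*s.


dP = 8*mu*L*Q / (pi*r^4)
Q = 488 mL/min = 8.13333e-06 m^3/s
dP = 194.498 Pa = 194.498 / 133.322 mmHg = 1.459 mmHg


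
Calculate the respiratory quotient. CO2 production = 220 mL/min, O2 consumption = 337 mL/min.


RQ = VCO2 / VO2
RQ = 220 / 337
RQ = 0.6528


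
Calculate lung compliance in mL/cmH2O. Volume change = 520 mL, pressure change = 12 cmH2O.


C = dV / dP
C = 520 / 12
C = 43.33 mL/cmH2O


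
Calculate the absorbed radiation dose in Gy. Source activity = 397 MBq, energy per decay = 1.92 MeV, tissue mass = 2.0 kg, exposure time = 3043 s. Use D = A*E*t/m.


A = 397 MBq = 3.9700e+08 Bq
E = 1.92 MeV = 3.07584e-13 J
D = A*E*t/m = 3.9700e+08*3.07584e-13*3043/2.0
D = 0.1858 Gy


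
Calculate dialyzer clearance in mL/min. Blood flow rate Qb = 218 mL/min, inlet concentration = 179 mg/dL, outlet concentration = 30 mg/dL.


K = Qb * (Cb_in - Cb_out) / Cb_in
K = 218 * (179 - 30) / 179
K = 181.5 mL/min


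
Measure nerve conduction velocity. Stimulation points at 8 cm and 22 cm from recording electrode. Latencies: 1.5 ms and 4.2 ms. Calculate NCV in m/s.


Distance = (22 - 8) / 100 = 0.14 m
dt = (4.2 - 1.5) / 1000 = 0.0027 s
NCV = dist / dt = 51.85 m/s


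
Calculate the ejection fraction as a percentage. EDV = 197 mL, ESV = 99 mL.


SV = EDV - ESV = 197 - 99 = 98 mL
EF = SV/EDV * 100 = 98/197 * 100
EF = 49.75%


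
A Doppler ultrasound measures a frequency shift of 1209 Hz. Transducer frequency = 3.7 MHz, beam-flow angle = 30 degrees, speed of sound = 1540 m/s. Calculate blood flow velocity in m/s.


v = fd * c / (2 * f0 * cos(theta))
v = 1209 * 1540 / (2 * 3.7000e+06 * cos(30))
v = 0.2905 m/s


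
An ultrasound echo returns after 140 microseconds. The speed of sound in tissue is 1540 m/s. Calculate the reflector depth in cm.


depth = c * t / 2
t = 140 us = 1.4000e-04 s
depth = 1540 * 1.4000e-04 / 2
depth = 0.1078 m = 10.78 cm


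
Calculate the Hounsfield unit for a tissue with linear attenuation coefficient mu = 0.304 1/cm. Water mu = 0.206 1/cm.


HU = ((mu_tissue - mu_water) / mu_water) * 1000
HU = ((0.304 - 0.206) / 0.206) * 1000
HU = 475.7


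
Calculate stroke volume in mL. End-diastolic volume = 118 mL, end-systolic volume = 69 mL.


SV = EDV - ESV
SV = 118 - 69
SV = 49 mL


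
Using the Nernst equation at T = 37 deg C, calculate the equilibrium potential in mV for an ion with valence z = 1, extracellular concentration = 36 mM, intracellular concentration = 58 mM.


E = (RT/(zF)) * ln(C_out/C_in)
T = 37 + 273.15 = 310.15 K
E = (8.314 * 310.15 / (1 * 96485)) * ln(36/58)
E = -12.75 mV


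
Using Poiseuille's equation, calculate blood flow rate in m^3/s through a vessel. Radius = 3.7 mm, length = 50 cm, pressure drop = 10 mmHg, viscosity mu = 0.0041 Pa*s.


Q = pi*r^4*dP / (8*mu*L)
r = 0.0037 m, L = 0.5 m
dP = 10 mmHg = 1333.22 Pa
Q = 4.7865e-05 m^3/s


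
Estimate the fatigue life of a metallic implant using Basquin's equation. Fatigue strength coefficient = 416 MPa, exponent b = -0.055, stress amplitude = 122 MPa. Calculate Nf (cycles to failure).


sigma_a = sigma_f' * (2Nf)^b
2Nf = (sigma_a/sigma_f')^(1/b)
2Nf = (122/416)^(1/-0.055)
2Nf = 4.8535961e+09
Nf = 2.4268e+09


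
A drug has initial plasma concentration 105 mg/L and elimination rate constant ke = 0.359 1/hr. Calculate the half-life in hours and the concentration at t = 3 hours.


t_half = ln(2) / ke = 0.693147 / 0.359 = 1.931 hr
C(t) = C0 * exp(-ke*t) = 105 * exp(-0.359*3)
C(3) = 35.76 mg/L


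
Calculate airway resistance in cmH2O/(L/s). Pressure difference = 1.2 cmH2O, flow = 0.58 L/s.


R = dP / flow
R = 1.2 / 0.58
R = 2.069 cmH2O/(L/s)


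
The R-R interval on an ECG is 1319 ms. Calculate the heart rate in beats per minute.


HR = 60 / RR_interval(s)
RR = 1319 ms = 1.319 s
HR = 60 / 1.319 = 45.49 bpm


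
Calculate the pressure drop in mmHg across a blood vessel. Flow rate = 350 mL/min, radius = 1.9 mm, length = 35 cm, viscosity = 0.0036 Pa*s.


dP = 8*mu*L*Q / (pi*r^4)
Q = 350 mL/min = 5.83333e-06 m^3/s
dP = 1436.19 Pa = 1436.19 / 133.322 mmHg = 10.77 mmHg


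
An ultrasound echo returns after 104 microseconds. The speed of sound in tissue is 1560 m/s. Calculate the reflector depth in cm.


depth = c * t / 2
t = 104 us = 1.0400e-04 s
depth = 1560 * 1.0400e-04 / 2
depth = 0.08112 m = 8.112 cm


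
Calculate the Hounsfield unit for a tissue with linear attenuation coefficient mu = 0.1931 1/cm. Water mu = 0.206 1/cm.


HU = ((mu_tissue - mu_water) / mu_water) * 1000
HU = ((0.1931 - 0.206) / 0.206) * 1000
HU = -62.62


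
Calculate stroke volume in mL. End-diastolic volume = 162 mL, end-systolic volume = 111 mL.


SV = EDV - ESV
SV = 162 - 111
SV = 51 mL


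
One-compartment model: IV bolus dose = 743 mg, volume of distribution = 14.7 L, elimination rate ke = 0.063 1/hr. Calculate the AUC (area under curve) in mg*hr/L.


C0 = Dose/Vd = 743/14.7 = 50.5442 mg/L
AUC = C0/ke = 50.5442/0.063
AUC = 802.3 mg*hr/L


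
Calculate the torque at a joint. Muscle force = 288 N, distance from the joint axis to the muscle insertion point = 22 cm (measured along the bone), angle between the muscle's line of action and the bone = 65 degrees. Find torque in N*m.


Torque = F * d * sin(theta)   (moment arm = d*sin(theta))
d = 22 cm = 0.22 m
Torque = 288 * 0.22 * sin(65)
Torque = 57.42 N*m


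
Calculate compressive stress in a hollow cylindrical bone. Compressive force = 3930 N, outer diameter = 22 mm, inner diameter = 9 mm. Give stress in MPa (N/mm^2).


A = pi*(r_o^2 - r_i^2)
r_o = 11 mm, r_i = 4.5 mm
A = 316.515 mm^2
sigma = F/A = 3930 / 316.515
sigma = 12.42 MPa


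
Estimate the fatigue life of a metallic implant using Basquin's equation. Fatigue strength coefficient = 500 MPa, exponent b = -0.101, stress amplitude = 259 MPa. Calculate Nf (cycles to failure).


sigma_a = sigma_f' * (2Nf)^b
2Nf = (sigma_a/sigma_f')^(1/b)
2Nf = (259/500)^(1/-0.101)
2Nf = 673.62504
Nf = 336.8


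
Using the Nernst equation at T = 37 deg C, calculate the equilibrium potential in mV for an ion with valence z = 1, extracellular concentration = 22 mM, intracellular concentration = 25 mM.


E = (RT/(zF)) * ln(C_out/C_in)
T = 37 + 273.15 = 310.15 K
E = (8.314 * 310.15 / (1 * 96485)) * ln(22/25)
E = -3.416 mV


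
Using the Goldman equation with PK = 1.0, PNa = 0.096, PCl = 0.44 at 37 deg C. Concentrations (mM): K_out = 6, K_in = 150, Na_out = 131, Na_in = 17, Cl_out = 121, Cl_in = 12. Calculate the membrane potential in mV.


Vm = (RT/F)*ln((PK*Ko + PNa*Nao + PCl*Cli)/(PK*Ki + PNa*Nai + PCl*Clo))
Numer = 23.856, Denom = 204.872
Vm = -57.47 mV


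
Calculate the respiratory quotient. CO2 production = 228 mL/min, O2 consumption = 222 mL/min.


RQ = VCO2 / VO2
RQ = 228 / 222
RQ = 1.027


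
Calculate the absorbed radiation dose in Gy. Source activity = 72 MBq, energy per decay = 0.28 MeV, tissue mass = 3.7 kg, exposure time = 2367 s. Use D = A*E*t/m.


A = 72 MBq = 7.2000e+07 Bq
E = 0.28 MeV = 4.4856e-14 J
D = A*E*t/m = 7.2000e+07*4.4856e-14*2367/3.7
D = 0.002066 Gy


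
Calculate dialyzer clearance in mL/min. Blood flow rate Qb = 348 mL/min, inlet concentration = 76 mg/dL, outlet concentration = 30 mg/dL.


K = Qb * (Cb_in - Cb_out) / Cb_in
K = 348 * (76 - 30) / 76
K = 210.6 mL/min


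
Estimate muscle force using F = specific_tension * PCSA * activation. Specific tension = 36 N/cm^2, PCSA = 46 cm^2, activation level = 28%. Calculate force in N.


F = sigma * PCSA * activation
F = 36 * 46 * 0.28
F = 463.7 N


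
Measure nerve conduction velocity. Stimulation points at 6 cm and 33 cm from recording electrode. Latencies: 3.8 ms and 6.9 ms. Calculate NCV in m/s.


Distance = (33 - 6) / 100 = 0.27 m
dt = (6.9 - 3.8) / 1000 = 0.0031 s
NCV = dist / dt = 87.1 m/s


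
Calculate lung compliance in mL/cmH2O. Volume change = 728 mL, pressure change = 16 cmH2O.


C = dV / dP
C = 728 / 16
C = 45.5 mL/cmH2O


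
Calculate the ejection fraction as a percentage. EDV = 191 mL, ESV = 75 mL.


SV = EDV - ESV = 191 - 75 = 116 mL
EF = SV/EDV * 100 = 116/191 * 100
EF = 60.73%


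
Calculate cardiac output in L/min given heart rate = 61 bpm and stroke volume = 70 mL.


CO = HR * SV
CO = 61 * 70 / 1000
CO = 4.27 L/min


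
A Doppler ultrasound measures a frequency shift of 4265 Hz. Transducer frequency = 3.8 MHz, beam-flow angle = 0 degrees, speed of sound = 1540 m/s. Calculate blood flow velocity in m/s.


v = fd * c / (2 * f0 * cos(theta))
v = 4265 * 1540 / (2 * 3.8000e+06 * cos(0))
v = 0.8642 m/s


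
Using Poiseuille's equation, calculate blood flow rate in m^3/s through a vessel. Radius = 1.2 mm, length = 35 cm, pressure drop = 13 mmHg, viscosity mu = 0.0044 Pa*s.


Q = pi*r^4*dP / (8*mu*L)
r = 0.0012 m, L = 0.35 m
dP = 13 mmHg = 1733.186 Pa
Q = 9.1645e-07 m^3/s


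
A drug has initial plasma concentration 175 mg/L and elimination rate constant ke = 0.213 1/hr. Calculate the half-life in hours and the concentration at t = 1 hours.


t_half = ln(2) / ke = 0.693147 / 0.213 = 3.254 hr
C(t) = C0 * exp(-ke*t) = 175 * exp(-0.213*1)
C(1) = 141.4 mg/L


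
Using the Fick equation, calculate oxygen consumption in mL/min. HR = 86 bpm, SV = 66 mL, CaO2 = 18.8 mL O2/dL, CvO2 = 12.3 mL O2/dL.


CO = HR*SV = 86*66/1000 = 5.676 L/min
a-v O2 diff = 18.8 - 12.3 = 6.5 mL/dL
VO2 = CO * (CaO2-CvO2) * 10 dL/L
VO2 = 5.676 * 6.5 * 10
VO2 = 368.9 mL/min


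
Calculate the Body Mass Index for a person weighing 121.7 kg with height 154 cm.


BMI = weight / height^2
height = 154 cm = 1.54 m
BMI = 121.7 / 1.54^2
BMI = 51.32 kg/m^2


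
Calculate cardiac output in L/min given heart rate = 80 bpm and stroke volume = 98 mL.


CO = HR * SV
CO = 80 * 98 / 1000
CO = 7.84 L/min


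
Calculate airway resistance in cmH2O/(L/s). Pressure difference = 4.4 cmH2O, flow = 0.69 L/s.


R = dP / flow
R = 4.4 / 0.69
R = 6.377 cmH2O/(L/s)


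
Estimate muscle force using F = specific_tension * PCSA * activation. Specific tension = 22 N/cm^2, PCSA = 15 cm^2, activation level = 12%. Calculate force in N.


F = sigma * PCSA * activation
F = 22 * 15 * 0.12
F = 39.6 N


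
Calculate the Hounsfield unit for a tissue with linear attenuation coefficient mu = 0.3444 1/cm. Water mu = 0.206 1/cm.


HU = ((mu_tissue - mu_water) / mu_water) * 1000
HU = ((0.3444 - 0.206) / 0.206) * 1000
HU = 671.8


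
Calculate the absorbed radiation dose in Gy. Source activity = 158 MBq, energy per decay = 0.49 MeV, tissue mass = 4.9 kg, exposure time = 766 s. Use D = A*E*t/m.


A = 158 MBq = 1.5800e+08 Bq
E = 0.49 MeV = 7.8498e-14 J
D = A*E*t/m = 1.5800e+08*7.8498e-14*766/4.9
D = 0.001939 Gy


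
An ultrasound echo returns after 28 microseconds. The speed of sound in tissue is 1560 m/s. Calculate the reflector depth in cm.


depth = c * t / 2
t = 28 us = 2.8000e-05 s
depth = 1560 * 2.8000e-05 / 2
depth = 0.02184 m = 2.184 cm


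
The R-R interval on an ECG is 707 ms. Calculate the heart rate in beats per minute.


HR = 60 / RR_interval(s)
RR = 707 ms = 0.707 s
HR = 60 / 0.707 = 84.87 bpm


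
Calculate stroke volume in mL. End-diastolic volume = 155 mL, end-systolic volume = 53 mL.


SV = EDV - ESV
SV = 155 - 53
SV = 102 mL


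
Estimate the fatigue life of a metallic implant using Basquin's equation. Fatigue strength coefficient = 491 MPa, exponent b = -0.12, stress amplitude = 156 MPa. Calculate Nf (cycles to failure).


sigma_a = sigma_f' * (2Nf)^b
2Nf = (sigma_a/sigma_f')^(1/b)
2Nf = (156/491)^(1/-0.12)
2Nf = 14113.697
Nf = 7057


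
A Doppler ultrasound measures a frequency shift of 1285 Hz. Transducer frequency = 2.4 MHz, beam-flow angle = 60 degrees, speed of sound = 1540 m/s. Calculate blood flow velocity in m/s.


v = fd * c / (2 * f0 * cos(theta))
v = 1285 * 1540 / (2 * 2.4000e+06 * cos(60))
v = 0.8245 m/s


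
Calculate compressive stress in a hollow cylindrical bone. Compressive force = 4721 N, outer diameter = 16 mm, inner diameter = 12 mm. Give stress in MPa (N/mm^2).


A = pi*(r_o^2 - r_i^2)
r_o = 8 mm, r_i = 6 mm
A = 87.9646 mm^2
sigma = F/A = 4721 / 87.9646
sigma = 53.67 MPa


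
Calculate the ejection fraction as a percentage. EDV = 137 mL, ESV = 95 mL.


SV = EDV - ESV = 137 - 95 = 42 mL
EF = SV/EDV * 100 = 42/137 * 100
EF = 30.66%


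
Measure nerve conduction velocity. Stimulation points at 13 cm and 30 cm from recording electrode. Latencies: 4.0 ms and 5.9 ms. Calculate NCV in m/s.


Distance = (30 - 13) / 100 = 0.17 m
dt = (5.9 - 4.0) / 1000 = 0.0019 s
NCV = dist / dt = 89.47 m/s


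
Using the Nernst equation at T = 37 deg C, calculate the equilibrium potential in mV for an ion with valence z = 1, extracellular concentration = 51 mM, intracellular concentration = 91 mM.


E = (RT/(zF)) * ln(C_out/C_in)
T = 37 + 273.15 = 310.15 K
E = (8.314 * 310.15 / (1 * 96485)) * ln(51/91)
E = -15.47 mV


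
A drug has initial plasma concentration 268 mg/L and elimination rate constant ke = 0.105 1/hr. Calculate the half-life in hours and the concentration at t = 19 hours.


t_half = ln(2) / ke = 0.693147 / 0.105 = 6.601 hr
C(t) = C0 * exp(-ke*t) = 268 * exp(-0.105*19)
C(19) = 36.45 mg/L


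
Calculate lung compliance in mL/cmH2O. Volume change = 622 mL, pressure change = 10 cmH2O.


C = dV / dP
C = 622 / 10
C = 62.2 mL/cmH2O


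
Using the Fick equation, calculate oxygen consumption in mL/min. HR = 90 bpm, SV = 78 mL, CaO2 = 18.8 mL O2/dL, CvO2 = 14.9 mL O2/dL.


CO = HR*SV = 90*78/1000 = 7.02 L/min
a-v O2 diff = 18.8 - 14.9 = 3.9 mL/dL
VO2 = CO * (CaO2-CvO2) * 10 dL/L
VO2 = 7.02 * 3.9 * 10
VO2 = 273.8 mL/min


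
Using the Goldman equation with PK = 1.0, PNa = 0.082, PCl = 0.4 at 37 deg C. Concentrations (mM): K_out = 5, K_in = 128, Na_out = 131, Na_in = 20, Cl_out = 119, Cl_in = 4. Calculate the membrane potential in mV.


Vm = (RT/F)*ln((PK*Ko + PNa*Nao + PCl*Cli)/(PK*Ki + PNa*Nai + PCl*Clo))
Numer = 17.342, Denom = 177.24
Vm = -62.12 mV


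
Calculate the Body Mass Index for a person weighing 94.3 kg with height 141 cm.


BMI = weight / height^2
height = 141 cm = 1.41 m
BMI = 94.3 / 1.41^2
BMI = 47.43 kg/m^2


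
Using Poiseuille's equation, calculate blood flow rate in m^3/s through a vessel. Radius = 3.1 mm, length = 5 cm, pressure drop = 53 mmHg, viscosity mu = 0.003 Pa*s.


Q = pi*r^4*dP / (8*mu*L)
r = 0.0031 m, L = 0.05 m
dP = 53 mmHg = 7066.066 Pa
Q = 0.001708 m^3/s


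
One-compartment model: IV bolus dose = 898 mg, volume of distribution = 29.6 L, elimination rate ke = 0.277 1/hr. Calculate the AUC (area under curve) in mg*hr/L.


C0 = Dose/Vd = 898/29.6 = 30.3378 mg/L
AUC = C0/ke = 30.3378/0.277
AUC = 109.5 mg*hr/L


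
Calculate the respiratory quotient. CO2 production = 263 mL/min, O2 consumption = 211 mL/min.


RQ = VCO2 / VO2
RQ = 263 / 211
RQ = 1.246


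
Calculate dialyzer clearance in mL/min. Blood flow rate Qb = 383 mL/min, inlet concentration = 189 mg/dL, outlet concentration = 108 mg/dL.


K = Qb * (Cb_in - Cb_out) / Cb_in
K = 383 * (189 - 108) / 189
K = 164.1 mL/min


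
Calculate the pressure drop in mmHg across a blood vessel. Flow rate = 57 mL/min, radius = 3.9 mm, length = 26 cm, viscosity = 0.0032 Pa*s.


dP = 8*mu*L*Q / (pi*r^4)
Q = 57 mL/min = 9.5e-07 m^3/s
dP = 8.70019 Pa = 8.70019 / 133.322 mmHg = 0.06526 mmHg


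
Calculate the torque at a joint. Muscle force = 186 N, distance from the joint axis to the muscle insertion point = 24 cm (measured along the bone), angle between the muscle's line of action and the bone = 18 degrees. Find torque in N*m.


Torque = F * d * sin(theta)   (moment arm = d*sin(theta))
d = 24 cm = 0.24 m
Torque = 186 * 0.24 * sin(18)
Torque = 13.79 N*m


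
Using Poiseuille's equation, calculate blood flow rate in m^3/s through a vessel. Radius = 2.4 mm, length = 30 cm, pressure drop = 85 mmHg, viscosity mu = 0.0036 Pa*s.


Q = pi*r^4*dP / (8*mu*L)
r = 0.0024 m, L = 0.3 m
dP = 85 mmHg = 11332.37 Pa
Q = 1.3671e-04 m^3/s


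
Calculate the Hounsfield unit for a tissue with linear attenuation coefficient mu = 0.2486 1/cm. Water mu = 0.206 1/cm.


HU = ((mu_tissue - mu_water) / mu_water) * 1000
HU = ((0.2486 - 0.206) / 0.206) * 1000
HU = 206.8


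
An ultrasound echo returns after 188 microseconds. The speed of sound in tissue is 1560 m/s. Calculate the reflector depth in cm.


depth = c * t / 2
t = 188 us = 1.8800e-04 s
depth = 1560 * 1.8800e-04 / 2
depth = 0.14664 m = 14.664 cm


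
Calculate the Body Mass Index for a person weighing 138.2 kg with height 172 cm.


BMI = weight / height^2
height = 172 cm = 1.72 m
BMI = 138.2 / 1.72^2
BMI = 46.71 kg/m^2


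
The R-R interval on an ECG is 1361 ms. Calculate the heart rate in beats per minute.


HR = 60 / RR_interval(s)
RR = 1361 ms = 1.361 s
HR = 60 / 1.361 = 44.09 bpm


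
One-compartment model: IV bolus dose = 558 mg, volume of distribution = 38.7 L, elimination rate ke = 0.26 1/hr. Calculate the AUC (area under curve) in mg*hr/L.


C0 = Dose/Vd = 558/38.7 = 14.4186 mg/L
AUC = C0/ke = 14.4186/0.26
AUC = 55.46 mg*hr/L


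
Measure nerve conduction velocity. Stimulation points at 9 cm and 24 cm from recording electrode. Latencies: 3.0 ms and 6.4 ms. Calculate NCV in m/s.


Distance = (24 - 9) / 100 = 0.15 m
dt = (6.4 - 3.0) / 1000 = 0.0034 s
NCV = dist / dt = 44.12 m/s


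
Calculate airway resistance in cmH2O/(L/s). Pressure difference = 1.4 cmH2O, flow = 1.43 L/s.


R = dP / flow
R = 1.4 / 1.43
R = 0.979 cmH2O/(L/s)


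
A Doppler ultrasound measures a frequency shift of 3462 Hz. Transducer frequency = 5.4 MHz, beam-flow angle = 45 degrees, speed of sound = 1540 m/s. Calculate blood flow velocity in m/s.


v = fd * c / (2 * f0 * cos(theta))
v = 3462 * 1540 / (2 * 5.4000e+06 * cos(45))
v = 0.6981 m/s


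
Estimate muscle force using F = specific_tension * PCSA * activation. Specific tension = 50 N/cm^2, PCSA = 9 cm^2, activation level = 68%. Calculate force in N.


F = sigma * PCSA * activation
F = 50 * 9 * 0.68
F = 306 N


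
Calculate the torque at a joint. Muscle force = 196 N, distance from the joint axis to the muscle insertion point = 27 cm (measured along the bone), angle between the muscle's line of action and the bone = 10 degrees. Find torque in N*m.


Torque = F * d * sin(theta)   (moment arm = d*sin(theta))
d = 27 cm = 0.27 m
Torque = 196 * 0.27 * sin(10)
Torque = 9.189 N*m


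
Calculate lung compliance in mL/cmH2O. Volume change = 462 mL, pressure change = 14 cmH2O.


C = dV / dP
C = 462 / 14
C = 33 mL/cmH2O


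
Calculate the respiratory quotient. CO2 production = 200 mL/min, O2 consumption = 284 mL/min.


RQ = VCO2 / VO2
RQ = 200 / 284
RQ = 0.7042


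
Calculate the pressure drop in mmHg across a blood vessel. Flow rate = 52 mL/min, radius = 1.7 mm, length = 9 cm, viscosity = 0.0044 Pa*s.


dP = 8*mu*L*Q / (pi*r^4)
Q = 52 mL/min = 8.66667e-07 m^3/s
dP = 104.639 Pa = 104.639 / 133.322 mmHg = 0.7849 mmHg


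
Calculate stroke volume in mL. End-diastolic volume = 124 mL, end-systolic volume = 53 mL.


SV = EDV - ESV
SV = 124 - 53
SV = 71 mL


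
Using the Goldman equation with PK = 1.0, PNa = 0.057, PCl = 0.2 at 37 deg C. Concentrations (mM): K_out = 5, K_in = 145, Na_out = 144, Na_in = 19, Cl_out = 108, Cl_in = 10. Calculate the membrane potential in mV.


Vm = (RT/F)*ln((PK*Ko + PNa*Nao + PCl*Cli)/(PK*Ki + PNa*Nai + PCl*Clo))
Numer = 15.208, Denom = 167.683
Vm = -64.15 mV


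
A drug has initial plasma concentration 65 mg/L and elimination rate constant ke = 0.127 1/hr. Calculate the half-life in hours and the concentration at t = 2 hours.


t_half = ln(2) / ke = 0.693147 / 0.127 = 5.458 hr
C(t) = C0 * exp(-ke*t) = 65 * exp(-0.127*2)
C(2) = 50.42 mg/L


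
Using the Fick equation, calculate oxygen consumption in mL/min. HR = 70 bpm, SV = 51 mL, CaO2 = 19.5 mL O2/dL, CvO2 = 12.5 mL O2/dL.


CO = HR*SV = 70*51/1000 = 3.57 L/min
a-v O2 diff = 19.5 - 12.5 = 7 mL/dL
VO2 = CO * (CaO2-CvO2) * 10 dL/L
VO2 = 3.57 * 7 * 10
VO2 = 249.9 mL/min


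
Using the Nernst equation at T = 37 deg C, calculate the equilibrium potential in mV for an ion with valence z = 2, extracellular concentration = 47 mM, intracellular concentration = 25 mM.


E = (RT/(zF)) * ln(C_out/C_in)
T = 37 + 273.15 = 310.15 K
E = (8.314 * 310.15 / (2 * 96485)) * ln(47/25)
E = 8.435 mV


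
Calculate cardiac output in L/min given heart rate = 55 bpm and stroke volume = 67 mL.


CO = HR * SV
CO = 55 * 67 / 1000
CO = 3.685 L/min


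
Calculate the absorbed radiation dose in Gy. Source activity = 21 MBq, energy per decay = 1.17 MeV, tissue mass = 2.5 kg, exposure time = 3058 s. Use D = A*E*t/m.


A = 21 MBq = 2.1000e+07 Bq
E = 1.17 MeV = 1.87434e-13 J
D = A*E*t/m = 2.1000e+07*1.87434e-13*3058/2.5
D = 0.004815 Gy


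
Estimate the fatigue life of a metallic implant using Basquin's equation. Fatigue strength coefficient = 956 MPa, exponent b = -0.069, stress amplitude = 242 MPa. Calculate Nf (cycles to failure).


sigma_a = sigma_f' * (2Nf)^b
2Nf = (sigma_a/sigma_f')^(1/b)
2Nf = (242/956)^(1/-0.069)
2Nf = 4.4360163e+08
Nf = 2.2180e+08


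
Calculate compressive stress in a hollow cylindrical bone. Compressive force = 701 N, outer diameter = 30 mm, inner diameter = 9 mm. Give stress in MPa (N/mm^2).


A = pi*(r_o^2 - r_i^2)
r_o = 15 mm, r_i = 4.5 mm
A = 643.241 mm^2
sigma = F/A = 701 / 643.241
sigma = 1.09 MPa


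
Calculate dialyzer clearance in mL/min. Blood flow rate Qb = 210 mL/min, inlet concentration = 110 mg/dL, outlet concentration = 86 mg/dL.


K = Qb * (Cb_in - Cb_out) / Cb_in
K = 210 * (110 - 86) / 110
K = 45.82 mL/min


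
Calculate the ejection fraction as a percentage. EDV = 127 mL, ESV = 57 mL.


SV = EDV - ESV = 127 - 57 = 70 mL
EF = SV/EDV * 100 = 70/127 * 100
EF = 55.12%


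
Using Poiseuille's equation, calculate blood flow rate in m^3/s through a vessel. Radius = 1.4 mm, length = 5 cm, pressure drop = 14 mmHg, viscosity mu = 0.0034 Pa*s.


Q = pi*r^4*dP / (8*mu*L)
r = 0.0014 m, L = 0.05 m
dP = 14 mmHg = 1866.508 Pa
Q = 1.6564e-05 m^3/s


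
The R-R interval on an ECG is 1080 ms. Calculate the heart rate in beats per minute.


HR = 60 / RR_interval(s)
RR = 1080 ms = 1.08 s
HR = 60 / 1.08 = 55.56 bpm


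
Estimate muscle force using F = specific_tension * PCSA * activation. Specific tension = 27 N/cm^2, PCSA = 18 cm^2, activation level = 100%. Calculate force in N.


F = sigma * PCSA * activation
F = 27 * 18 * 1
F = 486 N


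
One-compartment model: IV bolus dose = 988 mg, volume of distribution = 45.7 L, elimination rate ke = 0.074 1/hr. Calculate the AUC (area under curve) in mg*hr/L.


C0 = Dose/Vd = 988/45.7 = 21.6193 mg/L
AUC = C0/ke = 21.6193/0.074
AUC = 292.2 mg*hr/L


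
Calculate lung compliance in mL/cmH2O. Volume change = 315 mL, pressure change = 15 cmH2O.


C = dV / dP
C = 315 / 15
C = 21 mL/cmH2O


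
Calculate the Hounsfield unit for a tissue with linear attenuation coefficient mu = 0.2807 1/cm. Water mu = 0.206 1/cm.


HU = ((mu_tissue - mu_water) / mu_water) * 1000
HU = ((0.2807 - 0.206) / 0.206) * 1000
HU = 362.6


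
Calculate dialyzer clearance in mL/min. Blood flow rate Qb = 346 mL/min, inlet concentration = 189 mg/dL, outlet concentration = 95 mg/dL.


K = Qb * (Cb_in - Cb_out) / Cb_in
K = 346 * (189 - 95) / 189
K = 172.1 mL/min


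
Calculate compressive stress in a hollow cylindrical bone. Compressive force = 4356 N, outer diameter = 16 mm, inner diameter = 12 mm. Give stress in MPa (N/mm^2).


A = pi*(r_o^2 - r_i^2)
r_o = 8 mm, r_i = 6 mm
A = 87.9646 mm^2
sigma = F/A = 4356 / 87.9646
sigma = 49.52 MPa


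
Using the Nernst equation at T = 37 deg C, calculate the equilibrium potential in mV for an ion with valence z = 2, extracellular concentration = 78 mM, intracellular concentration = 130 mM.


E = (RT/(zF)) * ln(C_out/C_in)
T = 37 + 273.15 = 310.15 K
E = (8.314 * 310.15 / (2 * 96485)) * ln(78/130)
E = -6.826 mV


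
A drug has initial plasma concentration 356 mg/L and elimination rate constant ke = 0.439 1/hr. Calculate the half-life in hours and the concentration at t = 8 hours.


t_half = ln(2) / ke = 0.693147 / 0.439 = 1.579 hr
C(t) = C0 * exp(-ke*t) = 356 * exp(-0.439*8)
C(8) = 10.62 mg/L


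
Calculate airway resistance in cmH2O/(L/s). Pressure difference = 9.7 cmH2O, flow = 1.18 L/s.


R = dP / flow
R = 9.7 / 1.18
R = 8.22 cmH2O/(L/s)


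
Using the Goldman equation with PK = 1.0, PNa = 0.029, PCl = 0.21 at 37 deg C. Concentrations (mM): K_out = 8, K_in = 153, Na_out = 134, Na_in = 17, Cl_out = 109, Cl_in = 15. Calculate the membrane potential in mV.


Vm = (RT/F)*ln((PK*Ko + PNa*Nao + PCl*Cli)/(PK*Ki + PNa*Nai + PCl*Clo))
Numer = 15.036, Denom = 176.383
Vm = -65.8 mV


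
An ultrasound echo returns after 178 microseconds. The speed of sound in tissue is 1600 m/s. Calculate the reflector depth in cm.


depth = c * t / 2
t = 178 us = 1.7800e-04 s
depth = 1600 * 1.7800e-04 / 2
depth = 0.1424 m = 14.24 cm


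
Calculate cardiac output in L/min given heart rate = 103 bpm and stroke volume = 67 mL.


CO = HR * SV
CO = 103 * 67 / 1000
CO = 6.901 L/min


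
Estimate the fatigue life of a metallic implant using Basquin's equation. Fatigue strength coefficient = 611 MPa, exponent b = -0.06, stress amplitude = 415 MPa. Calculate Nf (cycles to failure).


sigma_a = sigma_f' * (2Nf)^b
2Nf = (sigma_a/sigma_f')^(1/b)
2Nf = (415/611)^(1/-0.06)
2Nf = 630.79062
Nf = 315.4


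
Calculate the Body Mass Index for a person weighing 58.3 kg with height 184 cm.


BMI = weight / height^2
height = 184 cm = 1.84 m
BMI = 58.3 / 1.84^2
BMI = 17.22 kg/m^2


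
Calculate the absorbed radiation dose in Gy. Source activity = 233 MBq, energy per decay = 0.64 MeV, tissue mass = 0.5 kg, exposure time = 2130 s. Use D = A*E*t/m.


A = 233 MBq = 2.3300e+08 Bq
E = 0.64 MeV = 1.02528e-13 J
D = A*E*t/m = 2.3300e+08*1.02528e-13*2130/0.5
D = 0.1018 Gy


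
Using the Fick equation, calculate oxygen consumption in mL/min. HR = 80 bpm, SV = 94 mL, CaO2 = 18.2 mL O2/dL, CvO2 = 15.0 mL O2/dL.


CO = HR*SV = 80*94/1000 = 7.52 L/min
a-v O2 diff = 18.2 - 15.0 = 3.2 mL/dL
VO2 = CO * (CaO2-CvO2) * 10 dL/L
VO2 = 7.52 * 3.2 * 10
VO2 = 240.6 mL/min


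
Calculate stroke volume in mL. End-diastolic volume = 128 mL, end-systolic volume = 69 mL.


SV = EDV - ESV
SV = 128 - 69
SV = 59 mL


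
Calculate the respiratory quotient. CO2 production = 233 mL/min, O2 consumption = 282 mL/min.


RQ = VCO2 / VO2
RQ = 233 / 282
RQ = 0.8262


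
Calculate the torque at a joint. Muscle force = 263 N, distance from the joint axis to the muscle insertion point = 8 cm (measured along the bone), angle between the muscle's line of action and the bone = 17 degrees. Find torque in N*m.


Torque = F * d * sin(theta)   (moment arm = d*sin(theta))
d = 8 cm = 0.08 m
Torque = 263 * 0.08 * sin(17)
Torque = 6.152 N*m


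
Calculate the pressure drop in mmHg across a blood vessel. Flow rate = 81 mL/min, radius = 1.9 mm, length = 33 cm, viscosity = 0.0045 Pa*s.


dP = 8*mu*L*Q / (pi*r^4)
Q = 81 mL/min = 1.35e-06 m^3/s
dP = 391.729 Pa = 391.729 / 133.322 mmHg = 2.938 mmHg


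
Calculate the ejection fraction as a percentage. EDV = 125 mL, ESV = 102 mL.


SV = EDV - ESV = 125 - 102 = 23 mL
EF = SV/EDV * 100 = 23/125 * 100
EF = 18.4%


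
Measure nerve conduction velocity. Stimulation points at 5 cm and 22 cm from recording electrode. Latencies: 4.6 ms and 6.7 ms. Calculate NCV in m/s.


Distance = (22 - 5) / 100 = 0.17 m
dt = (6.7 - 4.6) / 1000 = 0.0021 s
NCV = dist / dt = 80.95 m/s


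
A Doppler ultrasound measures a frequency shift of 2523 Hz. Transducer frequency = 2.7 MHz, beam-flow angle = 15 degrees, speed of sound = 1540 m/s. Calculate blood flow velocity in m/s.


v = fd * c / (2 * f0 * cos(theta))
v = 2523 * 1540 / (2 * 2.7000e+06 * cos(15))
v = 0.7449 m/s


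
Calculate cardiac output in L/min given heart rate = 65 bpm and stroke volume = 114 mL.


CO = HR * SV
CO = 65 * 114 / 1000
CO = 7.41 L/min


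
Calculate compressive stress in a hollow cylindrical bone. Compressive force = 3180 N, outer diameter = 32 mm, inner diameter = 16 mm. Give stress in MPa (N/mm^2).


A = pi*(r_o^2 - r_i^2)
r_o = 16 mm, r_i = 8 mm
A = 603.186 mm^2
sigma = F/A = 3180 / 603.186
sigma = 5.272 MPa


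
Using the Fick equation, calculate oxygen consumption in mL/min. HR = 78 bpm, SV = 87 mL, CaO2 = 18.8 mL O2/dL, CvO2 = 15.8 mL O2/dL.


CO = HR*SV = 78*87/1000 = 6.786 L/min
a-v O2 diff = 18.8 - 15.8 = 3 mL/dL
VO2 = CO * (CaO2-CvO2) * 10 dL/L
VO2 = 6.786 * 3 * 10
VO2 = 203.6 mL/min


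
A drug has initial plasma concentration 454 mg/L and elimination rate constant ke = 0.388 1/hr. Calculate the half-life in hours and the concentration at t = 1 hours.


t_half = ln(2) / ke = 0.693147 / 0.388 = 1.786 hr
C(t) = C0 * exp(-ke*t) = 454 * exp(-0.388*1)
C(1) = 308 mg/L


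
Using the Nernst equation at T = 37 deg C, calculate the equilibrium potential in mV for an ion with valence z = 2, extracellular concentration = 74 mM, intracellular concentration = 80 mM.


E = (RT/(zF)) * ln(C_out/C_in)
T = 37 + 273.15 = 310.15 K
E = (8.314 * 310.15 / (2 * 96485)) * ln(74/80)
E = -1.042 mV


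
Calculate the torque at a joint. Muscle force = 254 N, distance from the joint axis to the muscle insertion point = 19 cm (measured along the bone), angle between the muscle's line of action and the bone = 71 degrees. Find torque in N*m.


Torque = F * d * sin(theta)   (moment arm = d*sin(theta))
d = 19 cm = 0.19 m
Torque = 254 * 0.19 * sin(71)
Torque = 45.63 N*m


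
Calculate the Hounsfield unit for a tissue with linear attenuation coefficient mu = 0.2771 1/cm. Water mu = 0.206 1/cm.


HU = ((mu_tissue - mu_water) / mu_water) * 1000
HU = ((0.2771 - 0.206) / 0.206) * 1000
HU = 345.1


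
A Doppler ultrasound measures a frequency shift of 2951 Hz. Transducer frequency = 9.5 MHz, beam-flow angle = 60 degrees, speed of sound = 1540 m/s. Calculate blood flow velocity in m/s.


v = fd * c / (2 * f0 * cos(theta))
v = 2951 * 1540 / (2 * 9.5000e+06 * cos(60))
v = 0.4784 m/s


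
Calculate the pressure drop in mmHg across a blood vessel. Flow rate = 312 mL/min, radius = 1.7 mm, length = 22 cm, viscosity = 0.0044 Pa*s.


dP = 8*mu*L*Q / (pi*r^4)
Q = 312 mL/min = 5.2e-06 m^3/s
dP = 1534.7 Pa = 1534.7 / 133.322 mmHg = 11.51 mmHg


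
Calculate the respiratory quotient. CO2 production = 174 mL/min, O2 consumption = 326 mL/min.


RQ = VCO2 / VO2
RQ = 174 / 326
RQ = 0.5337


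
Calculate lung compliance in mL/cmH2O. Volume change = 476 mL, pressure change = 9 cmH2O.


C = dV / dP
C = 476 / 9
C = 52.89 mL/cmH2O


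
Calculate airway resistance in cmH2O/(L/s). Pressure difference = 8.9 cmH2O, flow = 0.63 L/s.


R = dP / flow
R = 8.9 / 0.63
R = 14.13 cmH2O/(L/s)


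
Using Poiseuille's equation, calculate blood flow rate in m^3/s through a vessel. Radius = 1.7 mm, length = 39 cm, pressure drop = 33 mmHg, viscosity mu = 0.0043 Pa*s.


Q = pi*r^4*dP / (8*mu*L)
r = 0.0017 m, L = 0.39 m
dP = 33 mmHg = 4399.626 Pa
Q = 8.6048e-06 m^3/s
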